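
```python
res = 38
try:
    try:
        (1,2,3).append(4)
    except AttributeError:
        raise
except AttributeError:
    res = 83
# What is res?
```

Step-by-step execution trace:
1. Inner try: `(1,2,3).append(4)` raises AttributeError.
2. Inner `except AttributeError` matches; bare `raise` re-raises the same AttributeError.
3. Outer `except AttributeError` matches → res = 83.
Result: 83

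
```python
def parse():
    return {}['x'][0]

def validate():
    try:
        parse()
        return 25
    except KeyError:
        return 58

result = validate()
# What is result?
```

Step-by-step execution trace:
1. `validate()` calls `parse()`.
2. `parse()` evaluates `{}['x'][0]`, which raises KeyError; it propagates to the caller.
3. `return 25` is not reached.
4. `except KeyError` in validate matches → returns 58.
5. result = 58.
Result: 58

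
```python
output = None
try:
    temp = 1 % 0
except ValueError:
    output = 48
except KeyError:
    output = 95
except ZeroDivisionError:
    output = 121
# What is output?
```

Step-by-step execution trace:
1. `temp = 1 % 0` raises ZeroDivisionError.
2. `except ValueError` does not match ZeroDivisionError; skipped.
3. `except KeyError` does not match ZeroDivisionError; skipped.
4. `except ZeroDivisionError` matches → output = 121.
Result: 121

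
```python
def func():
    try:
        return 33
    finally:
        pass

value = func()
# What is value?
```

Step-by-step execution trace:
1. `func()` enters try: `return 33` sets pending return value 33.
2. Before returning, `finally: pass` runs (no effect).
3. func() returns 33 → value = 33.
Result: 33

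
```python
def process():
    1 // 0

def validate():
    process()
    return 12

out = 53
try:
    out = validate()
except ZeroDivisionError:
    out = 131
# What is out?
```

Step-by-step execution trace:
1. out starts at 53.
2. try: `validate()` calls `process()`.
3. `process()` evaluates `1 // 0`, which raises ZeroDivisionError; it propagates through validate (uncaught).
4. `return 12` in validate is not reached; the assignment to out does not complete.
5. `except ZeroDivisionError` matches → out = 131.
Result: 131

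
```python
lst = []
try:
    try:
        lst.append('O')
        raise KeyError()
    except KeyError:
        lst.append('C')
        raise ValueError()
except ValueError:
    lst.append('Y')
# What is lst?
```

Step-by-step execution trace:
1. Inner try: `lst.append('O')` → lst = ['O'].
2. `raise KeyError()` raises KeyError.
3. Inner `except KeyError` matches → `lst.append('C')` → lst = ['O', 'C'].
4. `raise ValueError()` raises ValueError; propagates to outer try.
5. Outer `except ValueError` matches → `lst.append('Y')` → lst = ['O', 'C', 'Y'].
Result: ['O', 'C', 'Y']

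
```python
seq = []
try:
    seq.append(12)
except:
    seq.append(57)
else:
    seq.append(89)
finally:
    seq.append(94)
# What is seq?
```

Step-by-step execution trace:
1. try: `seq.append(12)` → seq = [12]. No exception raised.
2. `except` is skipped.
3. `else` runs: `seq.append(89)` → seq = [12, 89].
4. `finally` always runs: `seq.append(94)` → seq = [12, 89, 94].
Result: [12, 89, 94]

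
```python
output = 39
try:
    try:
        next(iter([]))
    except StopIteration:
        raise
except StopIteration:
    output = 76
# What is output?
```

Step-by-step execution trace:
1. Inner try: `next(iter([]))` raises StopIteration.
2. Inner `except StopIteration` matches; bare `raise` re-raises the same StopIteration.
3. Outer `except StopIteration` matches → output = 76.
Result: 76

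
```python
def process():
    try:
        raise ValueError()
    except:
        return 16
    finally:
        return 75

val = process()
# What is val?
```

Step-by-step execution trace:
1. `process()` enters try: `raise ValueError()` raises ValueError.
2. bare `except` matches → `return 16` sets pending return value 16.
3. Before returning, `finally: return 75` runs and overrides the pending return.
4. process() returns 75 → val = 75.
Result: 75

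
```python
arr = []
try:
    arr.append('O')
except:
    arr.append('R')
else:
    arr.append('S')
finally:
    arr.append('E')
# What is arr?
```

Step-by-step execution trace:
1. try: `arr.append('O')` → arr = ['O']. No exception raised.
2. `except` is skipped.
3. `else` runs: `arr.append('S')` → arr = ['O', 'S'].
4. `finally` always runs: `arr.append('E')` → arr = ['O', 'S', 'E'].
Result: ['O', 'S', 'E']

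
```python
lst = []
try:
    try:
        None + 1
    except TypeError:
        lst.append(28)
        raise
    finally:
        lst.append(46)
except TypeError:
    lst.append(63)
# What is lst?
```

Step-by-step execution trace:
1. Inner try: `None + 1` raises TypeError.
2. Inner `except TypeError` matches → `lst.append(28)` → lst = [28].
3. bare `raise` re-raises TypeError.
4. Inner `finally` runs during unwinding: `lst.append(46)` → lst = [28, 46].
5. Outer `except TypeError` matches → `lst.append(63)` → lst = [28, 46, 63].
Result: [28, 46, 63]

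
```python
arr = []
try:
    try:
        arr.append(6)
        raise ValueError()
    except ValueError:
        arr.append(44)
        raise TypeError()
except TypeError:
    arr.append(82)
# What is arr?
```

Step-by-step execution trace:
1. Inner try: `arr.append(6)` → arr = [6].
2. `raise ValueError()` raises ValueError.
3. Inner `except ValueError` matches → `arr.append(44)` → arr = [6, 44].
4. `raise TypeError()` raises TypeError; propagates to outer try.
5. Outer `except TypeError` matches → `arr.append(82)` → arr = [6, 44, 82].
Result: [6, 44, 82]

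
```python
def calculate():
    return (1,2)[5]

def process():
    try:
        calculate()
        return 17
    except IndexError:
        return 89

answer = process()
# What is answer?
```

Step-by-step execution trace:
1. `process()` calls `calculate()`.
2. `calculate()` evaluates `(1,2)[5]`, which raises IndexError; it propagates to the caller.
3. `return 17` is not reached.
4. `except IndexError` in process matches → returns 89.
5. answer = 89.
Result: 89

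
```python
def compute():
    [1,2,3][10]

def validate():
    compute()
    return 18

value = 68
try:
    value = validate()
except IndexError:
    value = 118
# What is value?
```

Step-by-step execution trace:
1. value starts at 68.
2. try: `validate()` calls `compute()`.
3. `compute()` evaluates `[1,2,3][10]`, which raises IndexError; it propagates through validate (uncaught).
4. `return 18` in validate is not reached; the assignment to value does not complete.
5. `except IndexError` matches → value = 118.
Result: 118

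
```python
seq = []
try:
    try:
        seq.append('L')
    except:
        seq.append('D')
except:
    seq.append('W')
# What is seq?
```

Step-by-step execution trace:
1. Inner try: `seq.append('L')` → seq = ['L']. No exception raised.
2. Inner `except` is skipped.
3. Inner try completes normally; outer `except` is skipped.
Result: ['L']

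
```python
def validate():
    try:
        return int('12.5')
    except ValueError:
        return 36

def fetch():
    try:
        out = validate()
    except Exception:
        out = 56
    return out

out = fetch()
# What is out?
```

Step-by-step execution trace:
1. `fetch()` calls `validate()`.
2. In validate: `int('12.5')` raises ValueError; `except ValueError` catches it → returns 36.
3. In fetch: `out = validate()` → out = 36. No exception reaches fetch.
4. `except Exception` is skipped; fetch returns 36.
5. out = 36.
Result: 36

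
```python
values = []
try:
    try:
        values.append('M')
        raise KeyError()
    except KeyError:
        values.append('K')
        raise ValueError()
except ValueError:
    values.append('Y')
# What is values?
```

Step-by-step execution trace:
1. Inner try: `values.append('M')` → values = ['M'].
2. `raise KeyError()` raises KeyError.
3. Inner `except KeyError` matches → `values.append('K')` → values = ['M', 'K'].
4. `raise ValueError()` raises ValueError; propagates to outer try.
5. Outer `except ValueError` matches → `values.append('Y')` → values = ['M', 'K', 'Y'].
Result: ['M', 'K', 'Y']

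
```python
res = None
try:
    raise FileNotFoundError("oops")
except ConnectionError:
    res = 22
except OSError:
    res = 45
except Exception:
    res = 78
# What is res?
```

Step-by-step execution trace:
1. `raise FileNotFoundError(...)` raises FileNotFoundError.
2. `except ConnectionError` does not match (FileNotFoundError is not a subclass of ConnectionError); skipped.
3. `except OSError` matches (FileNotFoundError is a subclass of OSError) → res = 45.
4. `except Exception` is not reached.
Result: 45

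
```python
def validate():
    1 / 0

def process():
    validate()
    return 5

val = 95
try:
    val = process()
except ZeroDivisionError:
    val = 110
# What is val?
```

Step-by-step execution trace:
1. val starts at 95.
2. try: `process()` calls `validate()`.
3. `validate()` evaluates `1 / 0`, which raises ZeroDivisionError; it propagates through process (uncaught).
4. `return 5` in process is not reached; the assignment to val does not complete.
5. `except ZeroDivisionError` matches → val = 110.
Result: 110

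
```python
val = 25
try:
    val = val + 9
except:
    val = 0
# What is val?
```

Step-by-step execution trace:
1. val starts at 25.
2. try: `val = val + 9` → val = 34. No exception raised.
3. `except` is skipped.
Result: 34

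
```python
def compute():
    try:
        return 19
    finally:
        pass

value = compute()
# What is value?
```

Step-by-step execution trace:
1. `compute()` enters try: `return 19` sets pending return value 19.
2. Before returning, `finally: pass` runs (no effect).
3. compute() returns 19 → value = 19.
Result: 19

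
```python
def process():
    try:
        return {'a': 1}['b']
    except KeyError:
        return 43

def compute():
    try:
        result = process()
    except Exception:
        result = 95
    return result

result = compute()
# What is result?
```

Step-by-step execution trace:
1. `compute()` calls `process()`.
2. In process: `{'a': 1}['b']` raises KeyError; `except KeyError` catches it → returns 43.
3. In compute: `result = process()` → result = 43. No exception reaches compute.
4. `except Exception` is skipped; compute returns 43.
5. result = 43.
Result: 43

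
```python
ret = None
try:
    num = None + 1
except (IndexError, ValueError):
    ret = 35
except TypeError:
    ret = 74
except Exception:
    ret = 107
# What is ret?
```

Step-by-step execution trace:
1. `num = None + 1` raises TypeError.
2. `except (IndexError, ValueError)` does not match TypeError; skipped.
3. `except TypeError` matches (exact type match) → ret = 74.
4. `except Exception` is not reached.
Result: 74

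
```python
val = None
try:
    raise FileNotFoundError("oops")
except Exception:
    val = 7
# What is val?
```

Step-by-step execution trace:
1. `raise FileNotFoundError(...)` raises FileNotFoundError.
2. `except Exception` matches (FileNotFoundError is a subclass of Exception) → val = 7.
Result: 7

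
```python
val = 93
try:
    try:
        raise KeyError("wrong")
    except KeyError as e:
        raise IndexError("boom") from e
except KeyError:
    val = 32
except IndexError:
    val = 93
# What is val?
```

Step-by-step execution trace:
1. Inner try raises KeyError; inner `except KeyError as e` catches it.
2. `raise IndexError(...) from e` raises IndexError (KeyError is attached as __cause__, but only IndexError is active).
3. Outer `except KeyError` does not match IndexError; skipped.
4. Outer `except IndexError` matches → val = 93.
Result: 93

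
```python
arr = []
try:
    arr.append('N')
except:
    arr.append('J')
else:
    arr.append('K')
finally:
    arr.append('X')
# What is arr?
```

Step-by-step execution trace:
1. try: `arr.append('N')` → arr = ['N']. No exception raised.
2. `except` is skipped.
3. `else` runs: `arr.append('K')` → arr = ['N', 'K'].
4. `finally` always runs: `arr.append('X')` → arr = ['N', 'K', 'X'].
Result: ['N', 'K', 'X']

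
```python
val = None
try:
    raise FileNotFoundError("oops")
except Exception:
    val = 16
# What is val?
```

Step-by-step execution trace:
1. `raise FileNotFoundError(...)` raises FileNotFoundError.
2. `except Exception` matches (FileNotFoundError is a subclass of Exception) → val = 16.
Result: 16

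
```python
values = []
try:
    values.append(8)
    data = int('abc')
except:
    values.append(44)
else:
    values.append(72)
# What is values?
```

Step-by-step execution trace:
1. try: `values.append(8)` → values = [8].
2. `data = int('abc')` raises ValueError.
3. bare `except` matches → `values.append(44)` → values = [8, 44].
4. `else` is skipped (an exception was raised).
Result: [8, 44]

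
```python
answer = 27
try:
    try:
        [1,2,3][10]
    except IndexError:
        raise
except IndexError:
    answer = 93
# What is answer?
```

Step-by-step execution trace:
1. Inner try: `[1,2,3][10]` raises IndexError.
2. Inner `except IndexError` matches; bare `raise` re-raises the same IndexError.
3. Outer `except IndexError` matches → answer = 93.
Result: 93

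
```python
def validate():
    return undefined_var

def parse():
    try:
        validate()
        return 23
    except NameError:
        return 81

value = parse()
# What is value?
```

Step-by-step execution trace:
1. `parse()` calls `validate()`.
2. `validate()` evaluates `undefined_var`, which raises NameError; it propagates to the caller.
3. `return 23` is not reached.
4. `except NameError` in parse matches → returns 81.
5. value = 81.
Result: 81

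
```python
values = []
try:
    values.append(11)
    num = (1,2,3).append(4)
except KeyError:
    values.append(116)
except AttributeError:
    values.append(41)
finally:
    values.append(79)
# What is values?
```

Step-by-step execution trace:
1. try: `values.append(11)` → values = [11].
2. `num = (1,2,3).append(4)` raises AttributeError.
3. `except KeyError` does not match AttributeError; skipped.
4. `except AttributeError` matches → `values.append(41)` → values = [11, 41].
5. finally always runs: `values.append(79)` → values = [11, 41, 79].
Result: [11, 41, 79]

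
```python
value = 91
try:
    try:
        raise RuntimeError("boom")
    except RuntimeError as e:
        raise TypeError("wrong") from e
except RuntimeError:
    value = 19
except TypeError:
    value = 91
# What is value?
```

Step-by-step execution trace:
1. Inner try raises RuntimeError; inner `except RuntimeError as e` catches it.
2. `raise TypeError(...) from e` raises TypeError (RuntimeError is attached as __cause__, but only TypeError is active).
3. Outer `except RuntimeError` does not match TypeError; skipped.
4. Outer `except TypeError` matches → value = 91.
Result: 91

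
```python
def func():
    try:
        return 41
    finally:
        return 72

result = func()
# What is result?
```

Step-by-step execution trace:
1. `func()` enters try: `return 41` sets pending return value 41.
2. Before returning, `finally: return 72` runs and overrides the pending return.
3. func() returns 72 → result = 72.
Result: 72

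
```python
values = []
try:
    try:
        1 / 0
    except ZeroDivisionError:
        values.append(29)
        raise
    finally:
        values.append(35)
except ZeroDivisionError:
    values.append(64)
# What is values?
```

Step-by-step execution trace:
1. Inner try: `1 / 0` raises ZeroDivisionError.
2. Inner `except ZeroDivisionError` matches → `values.append(29)` → values = [29].
3. bare `raise` re-raises ZeroDivisionError.
4. Inner `finally` runs during unwinding: `values.append(35)` → values = [29, 35].
5. Outer `except ZeroDivisionError` matches → `values.append(64)` → values = [29, 35, 64].
Result: [29, 35, 64]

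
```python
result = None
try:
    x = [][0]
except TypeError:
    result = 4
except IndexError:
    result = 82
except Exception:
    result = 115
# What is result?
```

Step-by-step execution trace:
1. `x = [][0]` raises IndexError.
2. `except TypeError` does not match IndexError; skipped.
3. `except IndexError` matches → result = 82.
4. Remaining except clauses are skipped.
Result: 82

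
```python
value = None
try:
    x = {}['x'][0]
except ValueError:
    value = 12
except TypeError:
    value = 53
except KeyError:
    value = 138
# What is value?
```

Step-by-step execution trace:
1. `x = {}['x'][0]` raises KeyError.
2. `except ValueError` does not match KeyError; skipped.
3. `except TypeError` does not match KeyError; skipped.
4. `except KeyError` matches → value = 138.
Result: 138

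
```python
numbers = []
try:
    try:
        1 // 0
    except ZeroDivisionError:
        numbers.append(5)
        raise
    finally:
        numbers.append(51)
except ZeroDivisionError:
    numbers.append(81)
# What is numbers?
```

Step-by-step execution trace:
1. Inner try: `1 // 0` raises ZeroDivisionError.
2. Inner `except ZeroDivisionError` matches → `numbers.append(5)` → numbers = [5].
3. bare `raise` re-raises ZeroDivisionError.
4. Inner `finally` runs during unwinding: `numbers.append(51)` → numbers = [5, 51].
5. Outer `except ZeroDivisionError` matches → `numbers.append(81)` → numbers = [5, 51, 81].
Result: [5, 51, 81]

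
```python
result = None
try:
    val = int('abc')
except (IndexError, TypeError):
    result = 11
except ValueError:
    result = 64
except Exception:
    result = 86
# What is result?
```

Step-by-step execution trace:
1. `val = int('abc')` raises ValueError.
2. `except (IndexError, TypeError)` does not match ValueError; skipped.
3. `except ValueError` matches (exact type match) → result = 64.
4. `except Exception` is not reached.
Result: 64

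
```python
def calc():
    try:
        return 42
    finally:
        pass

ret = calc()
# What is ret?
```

Step-by-step execution trace:
1. `calc()` enters try: `return 42` sets pending return value 42.
2. Before returning, `finally: pass` runs (no effect).
3. calc() returns 42 → ret = 42.
Result: 42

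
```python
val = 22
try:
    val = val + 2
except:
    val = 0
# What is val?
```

Step-by-step execution trace:
1. val starts at 22.
2. try: `val = val + 2` → val = 24. No exception raised.
3. `except` is skipped.
Result: 24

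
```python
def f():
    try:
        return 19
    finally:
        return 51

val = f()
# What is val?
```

Step-by-step execution trace:
1. `f()` enters try: `return 19` sets pending return value 19.
2. Before returning, `finally: return 51` runs and overrides the pending return.
3. f() returns 51 → val = 51.
Result: 51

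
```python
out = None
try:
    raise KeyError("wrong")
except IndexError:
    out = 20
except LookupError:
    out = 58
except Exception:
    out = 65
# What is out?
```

Step-by-step execution trace:
1. `raise KeyError(...)` raises KeyError.
2. `except IndexError` does not match (KeyError is not a subclass of IndexError); skipped.
3. `except LookupError` matches (KeyError is a subclass of LookupError) → out = 58.
4. `except Exception` is not reached.
Result: 58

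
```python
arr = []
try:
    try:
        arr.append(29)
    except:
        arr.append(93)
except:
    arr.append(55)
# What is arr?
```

Step-by-step execution trace:
1. Inner try: `arr.append(29)` → arr = [29]. No exception raised.
2. Inner `except` is skipped.
3. Inner try completes normally; outer `except` is skipped.
Result: [29]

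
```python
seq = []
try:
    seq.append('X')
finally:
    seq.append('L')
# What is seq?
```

Step-by-step execution trace:
1. try: `seq.append('X')` → seq = ['X'].
2. The try body completes without raising.
3. finally always runs: `seq.append('L')` → seq = ['X', 'L'].
Result: ['X', 'L']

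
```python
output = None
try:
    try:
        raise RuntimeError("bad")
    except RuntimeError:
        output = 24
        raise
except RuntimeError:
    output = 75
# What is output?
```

Step-by-step execution trace:
1. Inner try: `raise RuntimeError("bad")` raises RuntimeError.
2. Inner `except RuntimeError` matches → output = 24.
3. bare `raise` re-raises the same RuntimeError.
4. Outer `except RuntimeError` matches → output = 75.
Result: 75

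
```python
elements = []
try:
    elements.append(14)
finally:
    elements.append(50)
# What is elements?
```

Step-by-step execution trace:
1. try: `elements.append(14)` → elements = [14].
2. The try body completes without raising.
3. finally always runs: `elements.append(50)` → elements = [14, 50].
Result: [14, 50]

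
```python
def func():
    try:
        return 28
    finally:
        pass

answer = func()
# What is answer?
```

Step-by-step execution trace:
1. `func()` enters try: `return 28` sets pending return value 28.
2. Before returning, `finally: pass` runs (no effect).
3. func() returns 28 → answer = 28.
Result: 28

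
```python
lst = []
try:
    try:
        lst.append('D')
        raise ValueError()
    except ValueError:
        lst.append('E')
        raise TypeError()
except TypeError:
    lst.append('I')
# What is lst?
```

Step-by-step execution trace:
1. Inner try: `lst.append('D')` → lst = ['D'].
2. `raise ValueError()` raises ValueError.
3. Inner `except ValueError` matches → `lst.append('E')` → lst = ['D', 'E'].
4. `raise TypeError()` raises TypeError; propagates to outer try.
5. Outer `except TypeError` matches → `lst.append('I')` → lst = ['D', 'E', 'I'].
Result: ['D', 'E', 'I']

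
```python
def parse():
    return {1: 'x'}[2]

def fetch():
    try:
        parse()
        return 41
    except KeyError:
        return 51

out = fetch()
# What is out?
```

Step-by-step execution trace:
1. `fetch()` calls `parse()`.
2. `parse()` evaluates `{1: 'x'}[2]`, which raises KeyError; it propagates to the caller.
3. `return 41` is not reached.
4. `except KeyError` in fetch matches → returns 51.
5. out = 51.
Result: 51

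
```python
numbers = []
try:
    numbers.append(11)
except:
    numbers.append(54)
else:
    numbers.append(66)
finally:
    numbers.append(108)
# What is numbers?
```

Step-by-step execution trace:
1. try: `numbers.append(11)` → numbers = [11]. No exception raised.
2. `except` is skipped.
3. `else` runs: `numbers.append(66)` → numbers = [11, 66].
4. `finally` always runs: `numbers.append(108)` → numbers = [11, 66, 108].
Result: [11, 66, 108]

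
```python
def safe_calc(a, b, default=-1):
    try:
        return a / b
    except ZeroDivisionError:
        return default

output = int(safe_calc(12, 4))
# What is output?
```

Step-by-step execution trace:
1. `safe_calc(12, 4)` enters try: `return 12 / 4` → returns 3.0. No exception raised.
2. `except ZeroDivisionError` is skipped.
3. `int(3.0)` → 3 → output = 3.
Result: 3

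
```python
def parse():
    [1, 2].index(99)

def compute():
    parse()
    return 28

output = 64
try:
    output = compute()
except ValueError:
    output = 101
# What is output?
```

Step-by-step execution trace:
1. output starts at 64.
2. try: `compute()` calls `parse()`.
3. `parse()` evaluates `[1, 2].index(99)`, which raises ValueError; it propagates through compute (uncaught).
4. `return 28` in compute is not reached; the assignment to output does not complete.
5. `except ValueError` matches → output = 101.
Result: 101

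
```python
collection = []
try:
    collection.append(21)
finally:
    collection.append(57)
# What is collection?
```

Step-by-step execution trace:
1. try: `collection.append(21)` → collection = [21].
2. The try body completes without raising.
3. finally always runs: `collection.append(57)` → collection = [21, 57].
Result: [21, 57]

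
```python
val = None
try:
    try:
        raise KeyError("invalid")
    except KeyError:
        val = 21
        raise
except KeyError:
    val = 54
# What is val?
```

Step-by-step execution trace:
1. Inner try: `raise KeyError("invalid")` raises KeyError.
2. Inner `except KeyError` matches → val = 21.
3. bare `raise` re-raises the same KeyError.
4. Outer `except KeyError` matches → val = 54.
Result: 54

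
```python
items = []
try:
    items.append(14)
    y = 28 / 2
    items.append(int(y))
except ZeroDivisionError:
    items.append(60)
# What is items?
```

Step-by-step execution trace:
1. try: `items.append(14)` → items = [14].
2. `y = 28 / 2` → y = 14.0. No exception raised.
3. `items.append(int(y))` → items = [14, 14].
4. `except ZeroDivisionError` is skipped (no exception was raised).
Result: [14, 14]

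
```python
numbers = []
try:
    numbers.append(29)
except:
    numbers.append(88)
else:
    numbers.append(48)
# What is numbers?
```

Step-by-step execution trace:
1. try: `numbers.append(29)` → numbers = [29]. No exception raised.
2. `except` is skipped.
3. `else` runs (try completed without exception): `numbers.append(48)` → numbers = [29, 48].
Result: [29, 48]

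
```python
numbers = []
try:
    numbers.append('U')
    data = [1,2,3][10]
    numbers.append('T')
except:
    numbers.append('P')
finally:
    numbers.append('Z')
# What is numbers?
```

Step-by-step execution trace:
1. try: `numbers.append('U')` → numbers = ['U'].
2. `data = [1,2,3][10]` raises IndexError; `numbers.append('T')` is not reached.
3. bare `except` matches → `numbers.append('P')` → numbers = ['U', 'P'].
4. finally always runs: `numbers.append('Z')` → numbers = ['U', 'P', 'Z'].
Result: ['U', 'P', 'Z']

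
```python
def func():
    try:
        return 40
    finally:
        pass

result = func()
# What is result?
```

Step-by-step execution trace:
1. `func()` enters try: `return 40` sets pending return value 40.
2. Before returning, `finally: pass` runs (no effect).
3. func() returns 40 → result = 40.
Result: 40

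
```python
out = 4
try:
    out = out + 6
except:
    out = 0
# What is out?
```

Step-by-step execution trace:
1. out starts at 4.
2. try: `out = out + 6` → out = 10. No exception raised.
3. `except` is skipped.
Result: 10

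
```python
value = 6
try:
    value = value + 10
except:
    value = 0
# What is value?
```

Step-by-step execution trace:
1. value starts at 6.
2. try: `value = value + 10` → value = 16. No exception raised.
3. `except` is skipped.
Result: 16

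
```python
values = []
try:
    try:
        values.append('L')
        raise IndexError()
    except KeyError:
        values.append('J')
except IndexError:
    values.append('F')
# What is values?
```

Step-by-step execution trace:
1. Inner try: `values.append('L')` → values = ['L'].
2. `raise IndexError()` raises IndexError.
3. Inner `except KeyError` does not match IndexError; exception propagates to outer try.
4. Outer `except IndexError` matches → `values.append('F')` → values = ['L', 'F'].
Result: ['L', 'F']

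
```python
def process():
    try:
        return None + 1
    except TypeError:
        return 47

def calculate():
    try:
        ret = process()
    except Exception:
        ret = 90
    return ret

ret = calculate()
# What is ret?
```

Step-by-step execution trace:
1. `calculate()` calls `process()`.
2. In process: `None + 1` raises TypeError; `except TypeError` catches it → returns 47.
3. In calculate: `ret = process()` → ret = 47. No exception reaches calculate.
4. `except Exception` is skipped; calculate returns 47.
5. ret = 47.
Result: 47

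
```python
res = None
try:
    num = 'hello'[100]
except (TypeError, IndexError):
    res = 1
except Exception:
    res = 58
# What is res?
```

Step-by-step execution trace:
1. `num = 'hello'[100]` raises IndexError.
2. `except (TypeError, IndexError)` matches (IndexError is in the tuple) → res = 1.
3. `except Exception` is not reached.
Result: 1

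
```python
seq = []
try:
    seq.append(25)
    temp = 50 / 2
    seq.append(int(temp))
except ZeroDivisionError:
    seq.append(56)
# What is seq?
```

Step-by-step execution trace:
1. try: `seq.append(25)` → seq = [25].
2. `temp = 50 / 2` → temp = 25.0. No exception raised.
3. `seq.append(int(temp))` → seq = [25, 25].
4. `except ZeroDivisionError` is skipped (no exception was raised).
Result: [25, 25]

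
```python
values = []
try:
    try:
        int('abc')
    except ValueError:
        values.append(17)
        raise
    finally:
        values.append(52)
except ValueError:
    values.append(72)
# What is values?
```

Step-by-step execution trace:
1. Inner try: `int('abc')` raises ValueError.
2. Inner `except ValueError` matches → `values.append(17)` → values = [17].
3. bare `raise` re-raises ValueError.
4. Inner `finally` runs during unwinding: `values.append(52)` → values = [17, 52].
5. Outer `except ValueError` matches → `values.append(72)` → values = [17, 52, 72].
Result: [17, 52, 72]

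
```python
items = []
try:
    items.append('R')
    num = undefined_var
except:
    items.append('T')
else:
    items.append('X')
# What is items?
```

Step-by-step execution trace:
1. try: `items.append('R')` → items = ['R'].
2. `num = undefined_var` raises NameError.
3. bare `except` matches → `items.append('T')` → items = ['R', 'T'].
4. `else` is skipped (an exception was raised).
Result: ['R', 'T']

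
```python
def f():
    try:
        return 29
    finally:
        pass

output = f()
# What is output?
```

Step-by-step execution trace:
1. `f()` enters try: `return 29` sets pending return value 29.
2. Before returning, `finally: pass` runs (no effect).
3. f() returns 29 → output = 29.
Result: 29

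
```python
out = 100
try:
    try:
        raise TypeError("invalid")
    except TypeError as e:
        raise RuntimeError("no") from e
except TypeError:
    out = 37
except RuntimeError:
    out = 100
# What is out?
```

Step-by-step execution trace:
1. Inner try raises TypeError; inner `except TypeError as e` catches it.
2. `raise RuntimeError(...) from e` raises RuntimeError (TypeError is attached as __cause__, but only RuntimeError is active).
3. Outer `except TypeError` does not match RuntimeError; skipped.
4. Outer `except RuntimeError` matches → out = 100.
Result: 100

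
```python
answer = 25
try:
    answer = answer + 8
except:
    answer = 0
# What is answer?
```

Step-by-step execution trace:
1. answer starts at 25.
2. try: `answer = answer + 8` → answer = 33. No exception raised.
3. `except` is skipped.
Result: 33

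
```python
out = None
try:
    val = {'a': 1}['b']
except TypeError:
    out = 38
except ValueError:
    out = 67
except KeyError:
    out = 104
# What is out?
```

Step-by-step execution trace:
1. `val = {'a': 1}['b']` raises KeyError.
2. `except TypeError` does not match KeyError; skipped.
3. `except ValueError` does not match KeyError; skipped.
4. `except KeyError` matches → out = 104.
Result: 104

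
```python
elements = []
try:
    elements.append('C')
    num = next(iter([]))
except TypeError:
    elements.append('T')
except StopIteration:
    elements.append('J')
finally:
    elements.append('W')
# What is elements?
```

Step-by-step execution trace:
1. try: `elements.append('C')` → elements = ['C'].
2. `num = next(iter([]))` raises StopIteration.
3. `except TypeError` does not match StopIteration; skipped.
4. `except StopIteration` matches → `elements.append('J')` → elements = ['C', 'J'].
5. finally always runs: `elements.append('W')` → elements = ['C', 'J', 'W'].
Result: ['C', 'J', 'W']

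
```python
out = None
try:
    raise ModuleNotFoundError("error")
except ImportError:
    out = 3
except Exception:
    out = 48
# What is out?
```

Step-by-step execution trace:
1. `raise ModuleNotFoundError(...)` raises ModuleNotFoundError.
2. `except ImportError` matches (ModuleNotFoundError is a subclass of ImportError) → out = 3.
3. `except Exception` is not reached.
Result: 3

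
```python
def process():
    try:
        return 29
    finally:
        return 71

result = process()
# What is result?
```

Step-by-step execution trace:
1. `process()` enters try: `return 29` sets pending return value 29.
2. Before returning, `finally: return 71` runs and overrides the pending return.
3. process() returns 71 → result = 71.
Result: 71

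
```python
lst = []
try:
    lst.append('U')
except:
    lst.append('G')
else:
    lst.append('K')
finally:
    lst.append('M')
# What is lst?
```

Step-by-step execution trace:
1. try: `lst.append('U')` → lst = ['U']. No exception raised.
2. `except` is skipped.
3. `else` runs: `lst.append('K')` → lst = ['U', 'K'].
4. `finally` always runs: `lst.append('M')` → lst = ['U', 'K', 'M'].
Result: ['U', 'K', 'M']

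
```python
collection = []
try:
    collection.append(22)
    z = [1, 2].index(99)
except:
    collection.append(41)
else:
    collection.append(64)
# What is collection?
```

Step-by-step execution trace:
1. try: `collection.append(22)` → collection = [22].
2. `z = [1, 2].index(99)` raises ValueError.
3. bare `except` matches → `collection.append(41)` → collection = [22, 41].
4. `else` is skipped (an exception was raised).
Result: [22, 41]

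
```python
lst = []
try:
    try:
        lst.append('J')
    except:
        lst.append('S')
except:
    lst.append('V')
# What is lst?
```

Step-by-step execution trace:
1. Inner try: `lst.append('J')` → lst = ['J']. No exception raised.
2. Inner `except` is skipped.
3. Inner try completes normally; outer `except` is skipped.
Result: ['J']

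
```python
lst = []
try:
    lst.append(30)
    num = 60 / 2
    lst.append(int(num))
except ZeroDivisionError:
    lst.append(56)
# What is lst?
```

Step-by-step execution trace:
1. try: `lst.append(30)` → lst = [30].
2. `num = 60 / 2` → num = 30.0. No exception raised.
3. `lst.append(int(num))` → lst = [30, 30].
4. `except ZeroDivisionError` is skipped (no exception was raised).
Result: [30, 30]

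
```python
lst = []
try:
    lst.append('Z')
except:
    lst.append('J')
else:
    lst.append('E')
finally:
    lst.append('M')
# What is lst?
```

Step-by-step execution trace:
1. try: `lst.append('Z')` → lst = ['Z']. No exception raised.
2. `except` is skipped.
3. `else` runs: `lst.append('E')` → lst = ['Z', 'E'].
4. `finally` always runs: `lst.append('M')` → lst = ['Z', 'E', 'M'].
Result: ['Z', 'E', 'M']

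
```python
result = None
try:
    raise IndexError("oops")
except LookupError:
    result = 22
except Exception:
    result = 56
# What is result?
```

Step-by-step execution trace:
1. `raise IndexError(...)` raises IndexError.
2. `except LookupError` matches (IndexError is a subclass of LookupError) → result = 22.
3. `except Exception` is not reached.
Result: 22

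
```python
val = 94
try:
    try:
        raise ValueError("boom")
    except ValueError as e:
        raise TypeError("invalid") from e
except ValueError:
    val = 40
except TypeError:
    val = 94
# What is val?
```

Step-by-step execution trace:
1. Inner try raises ValueError; inner `except ValueError as e` catches it.
2. `raise TypeError(...) from e` raises TypeError (ValueError is attached as __cause__, but only TypeError is active).
3. Outer `except ValueError` does not match TypeError; skipped.
4. Outer `except TypeError` matches → val = 94.
Result: 94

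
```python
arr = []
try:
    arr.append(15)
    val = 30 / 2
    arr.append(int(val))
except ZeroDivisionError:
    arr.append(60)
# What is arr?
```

Step-by-step execution trace:
1. try: `arr.append(15)` → arr = [15].
2. `val = 30 / 2` → val = 15.0. No exception raised.
3. `arr.append(int(val))` → arr = [15, 15].
4. `except ZeroDivisionError` is skipped (no exception was raised).
Result: [15, 15]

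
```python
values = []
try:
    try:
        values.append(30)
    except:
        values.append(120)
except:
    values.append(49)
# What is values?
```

Step-by-step execution trace:
1. Inner try: `values.append(30)` → values = [30]. No exception raised.
2. Inner `except` is skipped.
3. Inner try completes normally; outer `except` is skipped.
Result: [30]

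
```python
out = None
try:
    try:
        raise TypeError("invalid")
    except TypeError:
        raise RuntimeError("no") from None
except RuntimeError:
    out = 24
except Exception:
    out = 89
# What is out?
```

Step-by-step execution trace:
1. Inner try raises TypeError; inner `except TypeError` catches it.
2. `raise RuntimeError(...) from None` raises RuntimeError (from None suppresses __context__, but the active exception is still RuntimeError).
3. Outer `except RuntimeError` matches → out = 24.
4. `except Exception` is not reached.
Result: 24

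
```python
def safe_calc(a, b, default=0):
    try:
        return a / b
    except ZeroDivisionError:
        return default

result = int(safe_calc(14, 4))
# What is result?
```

Step-by-step execution trace:
1. `safe_calc(14, 4)` enters try: `return 14 / 4` → returns 3.5. No exception raised.
2. `except ZeroDivisionError` is skipped.
3. `int(3.5)` → 3 → result = 3.
Result: 3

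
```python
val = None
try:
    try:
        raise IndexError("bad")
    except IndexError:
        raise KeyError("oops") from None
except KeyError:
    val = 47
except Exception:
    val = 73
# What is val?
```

Step-by-step execution trace:
1. Inner try raises IndexError; inner `except IndexError` catches it.
2. `raise KeyError(...) from None` raises KeyError (from None suppresses __context__, but the active exception is still KeyError).
3. Outer `except KeyError` matches → val = 47.
4. `except Exception` is not reached.
Result: 47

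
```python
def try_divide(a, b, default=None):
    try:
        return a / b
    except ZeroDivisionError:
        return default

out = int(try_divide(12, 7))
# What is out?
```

Step-by-step execution trace:
1. `try_divide(12, 7)` enters try: `return 12 / 7` → returns 1.7142857142857142. No exception raised.
2. `except ZeroDivisionError` is skipped.
3. `int(1.7142857142857142)` → 1 → out = 1.
Result: 1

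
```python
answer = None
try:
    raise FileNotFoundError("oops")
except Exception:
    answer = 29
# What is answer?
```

Step-by-step execution trace:
1. `raise FileNotFoundError(...)` raises FileNotFoundError.
2. `except Exception` matches (FileNotFoundError is a subclass of Exception) → answer = 29.
Result: 29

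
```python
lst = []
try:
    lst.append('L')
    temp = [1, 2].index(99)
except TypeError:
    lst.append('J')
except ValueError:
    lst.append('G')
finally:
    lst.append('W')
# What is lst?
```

Step-by-step execution trace:
1. try: `lst.append('L')` → lst = ['L'].
2. `temp = [1, 2].index(99)` raises ValueError.
3. `except TypeError` does not match ValueError; skipped.
4. `except ValueError` matches → `lst.append('G')` → lst = ['L', 'G'].
5. finally always runs: `lst.append('W')` → lst = ['L', 'G', 'W'].
Result: ['L', 'G', 'W']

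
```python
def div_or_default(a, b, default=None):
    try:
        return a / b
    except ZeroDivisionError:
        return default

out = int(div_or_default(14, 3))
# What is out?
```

Step-by-step execution trace:
1. `div_or_default(14, 3)` enters try: `return 14 / 3` → returns 4.666666666666667. No exception raised.
2. `except ZeroDivisionError` is skipped.
3. `int(4.666666666666667)` → 4 → out = 4.
Result: 4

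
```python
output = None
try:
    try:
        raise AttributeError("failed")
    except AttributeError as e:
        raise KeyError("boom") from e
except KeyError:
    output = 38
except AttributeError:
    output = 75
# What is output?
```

Step-by-step execution trace:
1. Inner try raises AttributeError; inner `except AttributeError as e` catches it.
2. `raise KeyError(...) from e` raises KeyError (AttributeError is attached as __cause__, but only KeyError is active).
3. Outer `except KeyError` matches → output = 38.
4. `except AttributeError` is not reached.
Result: 38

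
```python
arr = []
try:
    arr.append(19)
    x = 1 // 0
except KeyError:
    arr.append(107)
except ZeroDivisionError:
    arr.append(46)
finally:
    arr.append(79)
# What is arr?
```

Step-by-step execution trace:
1. try: `arr.append(19)` → arr = [19].
2. `x = 1 // 0` raises ZeroDivisionError.
3. `except KeyError` does not match ZeroDivisionError; skipped.
4. `except ZeroDivisionError` matches → `arr.append(46)` → arr = [19, 46].
5. finally always runs: `arr.append(79)` → arr = [19, 46, 79].
Result: [19, 46, 79]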